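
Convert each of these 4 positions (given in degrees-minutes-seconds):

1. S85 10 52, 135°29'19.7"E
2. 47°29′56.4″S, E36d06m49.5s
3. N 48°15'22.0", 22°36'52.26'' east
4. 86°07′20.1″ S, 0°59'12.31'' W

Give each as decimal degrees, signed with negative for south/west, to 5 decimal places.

1. -85.18111, 135.48881
2. -47.49900, 36.11375
3. 48.25611, 22.61452
4. -86.12225, -0.98675

Point 1:
  Latitude: 10′ + 52″ = 10.86667′; 85 + 10.86667/60 = 85.181111
  S ⇒ negate
  Longitude: 135° + 29/60 + 19.7/3600 = 135 + 0.483333 + 0.005472 = 135.488806
  E → positive
Point 2:
  φ: 29′ + 56.4″ = 29.94000′; 47 + 29.94000/60 = 47.499000
  hemisphere S, so the sign is −
  λ: 6′ + 49.5″ = 6.82500′; 36 + 6.82500/60 = 36.113750
  E → positive
Point 3:
  φ: 15′ + 22″ = 15.36667′; 48 + 15.36667/60 = 48.256111
  N ⇒ keep positive
  λ: 22 + 36/60 + 52.26/3600 = 22.614517
  E → positive
Point 4:
  φ: 86° + 7/60 + 20.1/3600 = 86 + 0.116667 + 0.005583 = 86.122250
  S → negative
  Longitude: 0 + 59/60 + 12.31/3600 = 0.986753
  hemisphere W, so the sign is −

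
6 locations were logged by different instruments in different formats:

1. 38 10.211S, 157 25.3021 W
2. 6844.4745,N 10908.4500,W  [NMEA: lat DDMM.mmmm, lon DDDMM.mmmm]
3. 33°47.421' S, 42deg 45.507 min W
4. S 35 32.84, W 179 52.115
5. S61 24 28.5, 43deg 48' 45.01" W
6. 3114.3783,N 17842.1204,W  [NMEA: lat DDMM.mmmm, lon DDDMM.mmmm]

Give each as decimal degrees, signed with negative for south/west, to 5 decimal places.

1. -38.17018, -157.42170
2. 68.74124, -109.14083
3. -33.79035, -42.75845
4. -35.54733, -179.86858
5. -61.40792, -43.81250
6. 31.23964, -178.70201

Point 1:
  Lat: 38 + 10.211/60 = 38.170183
  hemisphere S, so the sign is −
  Longitude: 25.3021′ = 0.421702°; total 157.421702
  W ⇒ negate
Point 2:
  Lat: degrees = first 2 digits = 68, minutes = 44.4745; 68 + 44.4745/60 = 68.741242
  N ⇒ keep positive
  Lon: split at 3 digits → 109° and 8.45′; 109 + 8.45/60 = 109.140833
  W ⇒ negate
Point 3:
  Lat: 33 + 47.421/60 = 33.790350
  S → negative
  Lon: 42 + 45.507/60 = 42.758450
  W ⇒ negate
Point 4:
  φ: 35 + 32.84/60 = 35.547333
  hemisphere S, so the sign is −
  λ: 179 + 52.115/60 = 179.868583
  W → negative
Point 5:
  Latitude: 61° + 24/60 + 28.5/3600 = 61 + 0.400000 + 0.007917 = 61.407917
  hemisphere S, so the sign is −
  Lon: 43° + 48/60 + 45.01/3600 = 43 + 0.800000 + 0.012503 = 43.812503
  W → negative
Point 6:
  Lat: split at 2 digits → 31° and 14.3783′; 31 + 14.3783/60 = 31.239638
  N → positive
  Lon: split at 3 digits → 178° and 42.1204′; 178 + 42.1204/60 = 178.702007
  hemisphere W, so the sign is −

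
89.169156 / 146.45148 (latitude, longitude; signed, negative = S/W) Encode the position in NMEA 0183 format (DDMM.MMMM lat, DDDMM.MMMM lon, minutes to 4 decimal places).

8910.1494,N / 14627.0888,E

Lat: minutes = (89.169156 − 89) × 60 = 10.149360
λ: 146° + 0.451480 × 60 = 146° 27.088800′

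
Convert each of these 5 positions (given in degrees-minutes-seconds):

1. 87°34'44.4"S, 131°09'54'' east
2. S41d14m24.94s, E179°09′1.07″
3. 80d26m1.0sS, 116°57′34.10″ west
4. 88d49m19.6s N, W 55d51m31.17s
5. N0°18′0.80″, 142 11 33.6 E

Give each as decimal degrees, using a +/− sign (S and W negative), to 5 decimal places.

1. -87.57900, 131.16500
2. -41.24026, 179.15030
3. -80.43361, -116.95947
4. 88.82211, -55.85866
5. 0.30022, 142.19267

Point 1:
  Latitude: 87° + 34/60 + 44.4/3600 = 87 + 0.566667 + 0.012333 = 87.579000
  hemisphere S, so the sign is −
  Longitude: 131° + 9/60 + 54/3600 = 131 + 0.150000 + 0.015000 = 131.165000
  E → positive
Point 2:
  Lat: 41 + 14/60 + 24.94/3600 = 41.240261
  S ⇒ negate
  λ: 179 + 9/60 + 1.07/3600 = 179.150297
  E → positive
Point 3:
  φ: 80° + 26/60 + 1/3600 = 80 + 0.433333 + 0.000278 = 80.433611
  hemisphere S, so the sign is −
  λ: 116 + 57/60 + 34.1/3600 = 116.959472
  W → negative
Point 4:
  Latitude: 88 + 49/60 + 19.6/3600 = 88.822111
  N → positive
  λ: 51′ + 31.17″ = 51.51950′; 55 + 51.51950/60 = 55.858658
  W → negative
Point 5:
  Lat: 18′ + 0.8″ = 18.01333′; 0 + 18.01333/60 = 0.300222
  N → positive
  λ: 142° + 11/60 + 33.6/3600 = 142 + 0.183333 + 0.009333 = 142.192667
  E ⇒ keep positive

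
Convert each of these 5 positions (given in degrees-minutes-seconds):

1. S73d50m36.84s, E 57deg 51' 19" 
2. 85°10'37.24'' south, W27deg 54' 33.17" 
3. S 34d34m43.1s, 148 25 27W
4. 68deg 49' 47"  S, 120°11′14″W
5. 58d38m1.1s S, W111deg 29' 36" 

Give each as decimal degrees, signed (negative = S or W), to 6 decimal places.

1. -73.843567, 57.855278
2. -85.177011, -27.909214
3. -34.578639, -148.424167
4. -68.829722, -120.187222
5. -58.633639, -111.493333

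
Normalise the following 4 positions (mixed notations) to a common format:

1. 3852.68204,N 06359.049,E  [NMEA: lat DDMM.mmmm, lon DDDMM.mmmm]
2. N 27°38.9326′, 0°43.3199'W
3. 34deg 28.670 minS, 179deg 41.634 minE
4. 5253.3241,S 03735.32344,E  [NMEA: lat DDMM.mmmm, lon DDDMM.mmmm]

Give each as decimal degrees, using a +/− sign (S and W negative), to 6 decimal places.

1. 38.878034, 63.984150
2. 27.648877, -0.721998
3. -34.477833, 179.693900
4. -52.888735, 37.588724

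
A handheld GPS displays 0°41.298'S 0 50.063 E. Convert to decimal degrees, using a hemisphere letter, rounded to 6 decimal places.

0.688300° S, 0.834383° E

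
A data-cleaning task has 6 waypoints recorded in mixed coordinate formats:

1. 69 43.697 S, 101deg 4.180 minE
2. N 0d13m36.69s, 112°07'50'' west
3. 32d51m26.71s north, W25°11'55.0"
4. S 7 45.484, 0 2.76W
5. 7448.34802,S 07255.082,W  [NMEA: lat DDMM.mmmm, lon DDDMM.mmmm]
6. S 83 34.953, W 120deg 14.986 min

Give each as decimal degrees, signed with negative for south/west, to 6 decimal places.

Point 1:
  φ: 43.697′ = 0.728283°; total 69.7282833
  hemisphere S, so the sign is −
  λ: 4.18′ = 0.069667°; total 101.0696667
  E ⇒ keep positive
Point 2:
  Latitude: 0 + 13/60 + 36.69/3600 = 0.2268583
  N ⇒ keep positive
  λ: 112 + 7/60 + 50/3600 = 112.1305556
  hemisphere W, so the sign is −
Point 3:
  Lat: 32 + 51/60 + 26.71/3600 = 32.8574194
  N → positive
  λ: 25 + 11/60 + 55/3600 = 25.1986111
  hemisphere W, so the sign is −
Point 4:
  Lat: 45.484′ = 0.758067°; total 7.7580667
  S ⇒ negate
  Longitude: 0 + 2.76/60 = 0.0460000
  W ⇒ negate
Point 5:
  φ: split at 2 digits → 74° and 48.34802′; 74 + 48.34802/60 = 74.8058003
  S → negative
  Longitude: split at 3 digits → 072° and 55.082′; 72 + 55.082/60 = 72.9180333
  W ⇒ negate
Point 6:
  φ: 83 + 34.953/60 = 83.5825500
  S ⇒ negate
  Longitude: 14.986′ = 0.249767°; total 120.2497667
  W ⇒ negate

1. -69.728283, 101.069667
2. 0.226858, -112.130556
3. 32.857419, -25.198611
4. -7.758067, -0.046000
5. -74.805800, -72.918033
6. -83.582550, -120.249767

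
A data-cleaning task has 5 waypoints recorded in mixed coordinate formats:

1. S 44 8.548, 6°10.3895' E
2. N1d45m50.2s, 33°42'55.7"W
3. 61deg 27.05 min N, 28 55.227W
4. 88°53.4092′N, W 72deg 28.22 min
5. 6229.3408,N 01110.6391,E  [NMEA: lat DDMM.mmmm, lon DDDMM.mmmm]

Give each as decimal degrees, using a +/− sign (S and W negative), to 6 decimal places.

Point 1:
  φ: 44 + 8.548/60 = 44.1424667
  S → negative
  Longitude: 6 + 10.3895/60 = 6.1731583
  E → positive
Point 2:
  φ: 1 + 45/60 + 50.2/3600 = 1.7639444
  N → positive
  Lon: 33° + 42/60 + 55.7/3600 = 33 + 0.700000 + 0.015472 = 33.7154722
  W → negative
Point 3:
  Latitude: 61 + 27.05/60 = 61.4508333
  N → positive
  Lon: 55.227′ = 0.920450°; total 28.9204500
  W ⇒ negate
Point 4:
  Lat: 88 + 53.4092/60 = 88.8901533
  N ⇒ keep positive
  Longitude: 28.22′ = 0.470333°; total 72.4703333
  W → negative
Point 5:
  φ: degrees = first 2 digits = 62, minutes = 29.3408; 62 + 29.3408/60 = 62.4890133
  N → positive
  λ: degrees = first 3 digits = 11, minutes = 10.6391; 11 + 10.6391/60 = 11.1773183
  E → positive

1. -44.142467, 6.173158
2. 1.763944, -33.715472
3. 61.450833, -28.920450
4. 88.890153, -72.470333
5. 62.489013, 11.177318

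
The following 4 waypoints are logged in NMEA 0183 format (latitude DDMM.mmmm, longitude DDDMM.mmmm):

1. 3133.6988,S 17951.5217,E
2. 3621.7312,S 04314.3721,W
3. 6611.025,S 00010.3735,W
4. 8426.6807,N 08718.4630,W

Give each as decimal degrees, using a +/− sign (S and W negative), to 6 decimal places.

Point 1:
  Latitude: split at 2 digits → 31° and 33.6988′; 31 + 33.6988/60 = 31.5616467
  S → negative
  λ: split at 3 digits → 179° and 51.5217′; 179 + 51.5217/60 = 179.8586950
  E ⇒ keep positive
Point 2:
  Latitude: split at 2 digits → 36° and 21.7312′; 36 + 21.7312/60 = 36.3621867
  S → negative
  λ: degrees = first 3 digits = 43, minutes = 14.3721; 43 + 14.3721/60 = 43.2395350
  hemisphere W, so the sign is −
Point 3:
  Lat: split at 2 digits → 66° and 11.025′; 66 + 11.025/60 = 66.1837500
  hemisphere S, so the sign is −
  Lon: split at 3 digits → 000° and 10.3735′; 0 + 10.3735/60 = 0.1728917
  W → negative
Point 4:
  Latitude: degrees = first 2 digits = 84, minutes = 26.6807; 84 + 26.6807/60 = 84.4446783
  N → positive
  λ: split at 3 digits → 087° and 18.463′; 87 + 18.463/60 = 87.3077167
  W ⇒ negate

1. -31.561647, 179.858695
2. -36.362187, -43.239535
3. -66.183750, -0.172892
4. 84.444678, -87.307717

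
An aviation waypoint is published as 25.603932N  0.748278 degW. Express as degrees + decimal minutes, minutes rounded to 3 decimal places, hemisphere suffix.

Lat: 25° + 0.603932 × 60 = 25° 36.23592′
λ: 0° + 0.748278 × 60 = 0° 44.89668′

25° 36.236′ N, 0° 44.897′ W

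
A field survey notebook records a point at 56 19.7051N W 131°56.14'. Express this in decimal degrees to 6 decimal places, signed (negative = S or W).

φ: 56 + 19.7051/60 = 56.3284183
N → positive
Lon: 131 + 56.14/60 = 131.9356667
W ⇒ negate

56.328418, -131.935667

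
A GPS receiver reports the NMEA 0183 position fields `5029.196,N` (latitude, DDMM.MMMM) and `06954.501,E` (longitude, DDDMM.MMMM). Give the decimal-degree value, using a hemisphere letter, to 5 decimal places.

50.48660° N, 69.90835° E

Lat: split at 2 digits → 50° and 29.196′; 50 + 29.196/60 = 50.486600
Longitude: degrees = first 3 digits = 69, minutes = 54.501; 69 + 54.501/60 = 69.908350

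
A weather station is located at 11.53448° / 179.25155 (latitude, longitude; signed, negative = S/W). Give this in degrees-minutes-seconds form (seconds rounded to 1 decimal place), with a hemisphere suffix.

φ: 0.534480° → 32.06880′; 0.06880 × 60 = 4.128″
Lon: whole degrees 179; 15.09300′ → 15′ and 5.580″

11°32′4.1″ N, 179°15′5.6″ E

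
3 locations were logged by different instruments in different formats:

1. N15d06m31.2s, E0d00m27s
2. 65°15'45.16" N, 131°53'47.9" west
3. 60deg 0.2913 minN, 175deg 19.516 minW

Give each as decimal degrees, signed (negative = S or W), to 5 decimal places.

1. 15.10867, 0.00750
2. 65.26254, -131.89664
3. 60.00486, -175.32527

Point 1:
  Latitude: 6′ + 31.2″ = 6.52000′; 15 + 6.52000/60 = 15.108667
  N → positive
  Lon: 0° + 0/60 + 27/3600 = 0 + 0.000000 + 0.007500 = 0.007500
  E → positive
Point 2:
  Lat: 65° + 15/60 + 45.16/3600 = 65 + 0.250000 + 0.012544 = 65.262544
  N ⇒ keep positive
  λ: 53′ + 47.9″ = 53.79833′; 131 + 53.79833/60 = 131.896639
  hemisphere W, so the sign is −
Point 3:
  Lat: 0.2913′ = 0.004855°; total 60.004855
  N ⇒ keep positive
  Longitude: 19.516′ = 0.325267°; total 175.325267
  W → negative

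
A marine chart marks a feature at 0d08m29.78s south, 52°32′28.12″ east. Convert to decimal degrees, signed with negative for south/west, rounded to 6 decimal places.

Lat: 0° + 8/60 + 29.78/3600 = 0 + 0.133333 + 0.008272 = 0.1416056
S ⇒ negate
Lon: 52° + 32/60 + 28.12/3600 = 52 + 0.533333 + 0.007811 = 52.5411444
E → positive

-0.141606, 52.541144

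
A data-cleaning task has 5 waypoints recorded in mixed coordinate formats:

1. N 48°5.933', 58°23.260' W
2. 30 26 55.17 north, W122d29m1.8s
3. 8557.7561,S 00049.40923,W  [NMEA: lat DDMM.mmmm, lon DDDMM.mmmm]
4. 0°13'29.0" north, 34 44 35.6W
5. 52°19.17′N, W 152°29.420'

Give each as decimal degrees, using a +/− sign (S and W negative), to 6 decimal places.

1. 48.098883, -58.387667
2. 30.448658, -122.483833
3. -85.962602, -0.823487
4. 0.224722, -34.743222
5. 52.319500, -152.490333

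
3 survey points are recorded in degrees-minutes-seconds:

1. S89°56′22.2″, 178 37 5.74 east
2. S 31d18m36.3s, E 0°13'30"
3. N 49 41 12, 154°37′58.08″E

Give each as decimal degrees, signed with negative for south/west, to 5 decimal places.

Point 1:
  Lat: 56′ + 22.2″ = 56.37000′; 89 + 56.37000/60 = 89.939500
  S → negative
  Longitude: 178° + 37/60 + 5.74/3600 = 178 + 0.616667 + 0.001594 = 178.618261
  E → positive
Point 2:
  Lat: 18′ + 36.3″ = 18.60500′; 31 + 18.60500/60 = 31.310083
  S → negative
  Lon: 0° + 13/60 + 30/3600 = 0 + 0.216667 + 0.008333 = 0.225000
  E ⇒ keep positive
Point 3:
  Lat: 49 + 41/60 + 12/3600 = 49.686667
  N ⇒ keep positive
  λ: 154 + 37/60 + 58.08/3600 = 154.632800
  E ⇒ keep positive

1. -89.93950, 178.61826
2. -31.31008, 0.22500
3. 49.68667, 154.63280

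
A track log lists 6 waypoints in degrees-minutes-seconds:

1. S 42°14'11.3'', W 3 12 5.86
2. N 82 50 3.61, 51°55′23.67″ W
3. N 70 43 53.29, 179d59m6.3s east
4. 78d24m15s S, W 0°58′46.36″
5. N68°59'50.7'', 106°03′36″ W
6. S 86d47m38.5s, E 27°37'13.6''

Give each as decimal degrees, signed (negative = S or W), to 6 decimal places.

1. -42.236472, -3.201628
2. 82.834336, -51.923242
3. 70.731469, 179.985083
4. -78.404167, -0.979544
5. 68.997417, -106.060000
6. -86.794028, 27.620444

Point 1:
  Latitude: 14′ + 11.3″ = 14.18833′; 42 + 14.18833/60 = 42.2364722
  hemisphere S, so the sign is −
  λ: 3° + 12/60 + 5.86/3600 = 3 + 0.200000 + 0.001628 = 3.2016278
  W → negative
Point 2:
  Latitude: 50′ + 3.61″ = 50.06017′; 82 + 50.06017/60 = 82.8343361
  N → positive
  Lon: 51 + 55/60 + 23.67/3600 = 51.9232417
  W ⇒ negate
Point 3:
  Latitude: 70° + 43/60 + 53.29/3600 = 70 + 0.716667 + 0.014803 = 70.7314694
  N → positive
  Longitude: 59′ + 6.3″ = 59.10500′; 179 + 59.10500/60 = 179.9850833
  E ⇒ keep positive
Point 4:
  Lat: 78 + 24/60 + 15/3600 = 78.4041667
  hemisphere S, so the sign is −
  Lon: 0° + 58/60 + 46.36/3600 = 0 + 0.966667 + 0.012878 = 0.9795444
  W → negative
Point 5:
  φ: 68° + 59/60 + 50.7/3600 = 68 + 0.983333 + 0.014083 = 68.9974167
  N ⇒ keep positive
  Longitude: 106° + 3/60 + 36/3600 = 106 + 0.050000 + 0.010000 = 106.0600000
  W → negative
Point 6:
  Lat: 86° + 47/60 + 38.5/3600 = 86 + 0.783333 + 0.010694 = 86.7940278
  hemisphere S, so the sign is −
  Longitude: 27° + 37/60 + 13.6/3600 = 27 + 0.616667 + 0.003778 = 27.6204444
  E ⇒ keep positive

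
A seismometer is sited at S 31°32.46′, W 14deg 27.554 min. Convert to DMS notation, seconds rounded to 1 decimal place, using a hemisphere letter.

31°32′27.6″ S, 14°27′33.2″ W

Lat: fractional minutes 0.46000 × 60 = 27.600″
λ: fractional minutes 0.55400 × 60 = 33.240″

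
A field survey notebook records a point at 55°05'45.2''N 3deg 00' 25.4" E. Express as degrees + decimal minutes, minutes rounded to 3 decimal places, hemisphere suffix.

55° 5.753′ N, 3° 0.423′ E

φ: seconds/60 = 0.75333; minutes = 5 + 0.75333 = 5.75333
Lon: 0 + 25.4/60 = 0.42333′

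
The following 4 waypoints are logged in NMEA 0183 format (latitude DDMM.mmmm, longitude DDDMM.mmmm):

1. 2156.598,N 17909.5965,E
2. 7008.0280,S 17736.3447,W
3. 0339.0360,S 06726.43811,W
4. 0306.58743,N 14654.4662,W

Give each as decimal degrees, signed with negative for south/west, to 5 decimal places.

Point 1:
  Latitude: degrees = first 2 digits = 21, minutes = 56.598; 21 + 56.598/60 = 21.943300
  N ⇒ keep positive
  Lon: split at 3 digits → 179° and 9.5965′; 179 + 9.5965/60 = 179.159942
  E ⇒ keep positive
Point 2:
  Latitude: degrees = first 2 digits = 70, minutes = 8.028; 70 + 8.028/60 = 70.133800
  S ⇒ negate
  Longitude: split at 3 digits → 177° and 36.3447′; 177 + 36.3447/60 = 177.605745
  W → negative
Point 3:
  Latitude: degrees = first 2 digits = 3, minutes = 39.036; 3 + 39.036/60 = 3.650600
  S ⇒ negate
  Longitude: degrees = first 3 digits = 67, minutes = 26.43811; 67 + 26.43811/60 = 67.440635
  W → negative
Point 4:
  Lat: split at 2 digits → 03° and 6.58743′; 3 + 6.58743/60 = 3.109791
  N → positive
  λ: degrees = first 3 digits = 146, minutes = 54.4662; 146 + 54.4662/60 = 146.907770
  hemisphere W, so the sign is −

1. 21.94330, 179.15994
2. -70.13380, -177.60575
3. -3.65060, -67.44064
4. 3.10979, -146.90777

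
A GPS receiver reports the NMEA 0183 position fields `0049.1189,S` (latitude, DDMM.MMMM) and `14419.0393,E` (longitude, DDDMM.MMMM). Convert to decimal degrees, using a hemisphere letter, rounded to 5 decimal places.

0.81865° S, 144.31732° E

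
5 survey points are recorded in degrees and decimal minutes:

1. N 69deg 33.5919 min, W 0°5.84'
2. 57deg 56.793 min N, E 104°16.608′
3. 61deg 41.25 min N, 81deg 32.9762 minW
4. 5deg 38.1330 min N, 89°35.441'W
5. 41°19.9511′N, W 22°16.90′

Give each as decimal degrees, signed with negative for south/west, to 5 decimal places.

1. 69.55987, -0.09733
2. 57.94655, 104.27680
3. 61.68750, -81.54960
4. 5.63555, -89.59068
5. 41.33252, -22.28167

Point 1:
  Lat: 33.5919′ = 0.559865°; total 69.559865
  N → positive
  Longitude: 0 + 5.84/60 = 0.097333
  W ⇒ negate
Point 2:
  Lat: 56.793′ = 0.946550°; total 57.946550
  N → positive
  Lon: 16.608′ = 0.276800°; total 104.276800
  E → positive
Point 3:
  Latitude: 61 + 41.25/60 = 61.687500
  N → positive
  Lon: 32.9762′ = 0.549603°; total 81.549603
  W → negative
Point 4:
  φ: 5 + 38.133/60 = 5.635550
  N → positive
  Lon: 89 + 35.441/60 = 89.590683
  W → negative
Point 5:
  Latitude: 19.9511′ = 0.332518°; total 41.332518
  N ⇒ keep positive
  Lon: 16.9′ = 0.281667°; total 22.281667
  W ⇒ negate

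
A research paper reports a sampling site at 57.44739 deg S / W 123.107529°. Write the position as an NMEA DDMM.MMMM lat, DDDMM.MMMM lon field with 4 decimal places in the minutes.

5726.8434,S / 12306.4517,W

Latitude: minutes = (57.447390 − 57) × 60 = 26.843400
λ: minutes = (123.107529 − 123) × 60 = 6.451740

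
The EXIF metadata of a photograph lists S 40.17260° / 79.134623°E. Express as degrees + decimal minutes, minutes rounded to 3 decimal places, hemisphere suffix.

Lat: 40° + 0.172600 × 60 = 40° 10.35600′
Longitude: fractional part 0.134623 → 8.07738 minutes

40° 10.356′ S, 79° 8.077′ E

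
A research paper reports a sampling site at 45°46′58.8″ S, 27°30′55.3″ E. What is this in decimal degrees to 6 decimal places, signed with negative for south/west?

-45.783000, 27.515361

Lat: 45 + 46/60 + 58.8/3600 = 45.7830000
hemisphere S, so the sign is −
λ: 30′ + 55.3″ = 30.92167′; 27 + 30.92167/60 = 27.5153611
E → positive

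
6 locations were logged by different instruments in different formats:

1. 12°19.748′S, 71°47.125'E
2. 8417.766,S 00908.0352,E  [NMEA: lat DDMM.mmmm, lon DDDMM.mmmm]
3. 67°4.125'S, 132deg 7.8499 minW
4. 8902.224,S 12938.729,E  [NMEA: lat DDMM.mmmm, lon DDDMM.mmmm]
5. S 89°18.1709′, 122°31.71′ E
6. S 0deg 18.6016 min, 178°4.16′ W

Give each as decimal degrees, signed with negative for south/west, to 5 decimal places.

1. -12.32913, 71.78542
2. -84.29610, 9.13392
3. -67.06875, -132.13083
4. -89.03707, 129.64548
5. -89.30285, 122.52850
6. -0.31003, -178.06933

Point 1:
  φ: 12 + 19.748/60 = 12.329133
  S → negative
  λ: 47.125′ = 0.785417°; total 71.785417
  E → positive
Point 2:
  Lat: split at 2 digits → 84° and 17.766′; 84 + 17.766/60 = 84.296100
  S ⇒ negate
  Lon: split at 3 digits → 009° and 8.0352′; 9 + 8.0352/60 = 9.133920
  E → positive
Point 3:
  Latitude: 67 + 4.125/60 = 67.068750
  S ⇒ negate
  λ: 7.8499′ = 0.130832°; total 132.130832
  W → negative
Point 4:
  φ: split at 2 digits → 89° and 2.224′; 89 + 2.224/60 = 89.037067
  S ⇒ negate
  Lon: degrees = first 3 digits = 129, minutes = 38.729; 129 + 38.729/60 = 129.645483
  E ⇒ keep positive
Point 5:
  φ: 89 + 18.1709/60 = 89.302848
  hemisphere S, so the sign is −
  Longitude: 31.71′ = 0.528500°; total 122.528500
  E ⇒ keep positive
Point 6:
  φ: 0 + 18.6016/60 = 0.310027
  hemisphere S, so the sign is −
  Longitude: 4.16′ = 0.069333°; total 178.069333
  W ⇒ negate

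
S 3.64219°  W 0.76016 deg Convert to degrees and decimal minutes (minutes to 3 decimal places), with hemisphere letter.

3° 38.531′ S, 0° 45.610′ W

Latitude: fractional part 0.642190 → 38.53140 minutes
λ: minutes = (0.760160 − 0) × 60 = 45.60960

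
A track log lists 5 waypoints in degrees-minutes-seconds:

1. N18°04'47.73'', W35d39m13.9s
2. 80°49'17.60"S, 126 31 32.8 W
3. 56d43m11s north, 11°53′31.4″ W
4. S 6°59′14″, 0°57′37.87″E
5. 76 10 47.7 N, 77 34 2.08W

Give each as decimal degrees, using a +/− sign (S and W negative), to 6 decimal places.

1. 18.079925, -35.653861
2. -80.821556, -126.525778
3. 56.719722, -11.892056
4. -6.987222, 0.960519
5. 76.179917, -77.567244

Point 1:
  φ: 4′ + 47.73″ = 4.79550′; 18 + 4.79550/60 = 18.0799250
  N ⇒ keep positive
  λ: 39′ + 13.9″ = 39.23167′; 35 + 39.23167/60 = 35.6538611
  W ⇒ negate
Point 2:
  φ: 49′ + 17.6″ = 49.29333′; 80 + 49.29333/60 = 80.8215556
  S → negative
  Longitude: 126° + 31/60 + 32.8/3600 = 126 + 0.516667 + 0.009111 = 126.5257778
  W → negative
Point 3:
  Lat: 56° + 43/60 + 11/3600 = 56 + 0.716667 + 0.003056 = 56.7197222
  N → positive
  λ: 11 + 53/60 + 31.4/3600 = 11.8920556
  W ⇒ negate
Point 4:
  Lat: 6° + 59/60 + 14/3600 = 6 + 0.983333 + 0.003889 = 6.9872222
  hemisphere S, so the sign is −
  λ: 0° + 57/60 + 37.87/3600 = 0 + 0.950000 + 0.010519 = 0.9605194
  E ⇒ keep positive
Point 5:
  Lat: 10′ + 47.7″ = 10.79500′; 76 + 10.79500/60 = 76.1799167
  N → positive
  Longitude: 77 + 34/60 + 2.08/3600 = 77.5672444
  W → negative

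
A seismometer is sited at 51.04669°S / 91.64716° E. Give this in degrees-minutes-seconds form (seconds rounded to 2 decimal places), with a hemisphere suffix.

Latitude: whole degrees 51; 2.80140′ → 2′ and 48.0840″
Lon: whole degrees 91; 38.82960′ → 38′ and 49.7760″

51°02′48.08″ S, 91°38′49.78″ E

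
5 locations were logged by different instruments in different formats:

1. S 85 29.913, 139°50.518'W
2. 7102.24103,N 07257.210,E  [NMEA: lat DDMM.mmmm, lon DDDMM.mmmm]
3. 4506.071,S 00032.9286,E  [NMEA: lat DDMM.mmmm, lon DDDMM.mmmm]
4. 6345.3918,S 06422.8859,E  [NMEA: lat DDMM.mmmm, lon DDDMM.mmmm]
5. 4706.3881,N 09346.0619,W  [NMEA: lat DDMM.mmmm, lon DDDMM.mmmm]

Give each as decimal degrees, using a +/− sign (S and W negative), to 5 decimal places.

Point 1:
  Latitude: 85 + 29.913/60 = 85.498550
  S → negative
  λ: 50.518′ = 0.841967°; total 139.841967
  W → negative
Point 2:
  Latitude: degrees = first 2 digits = 71, minutes = 2.24103; 71 + 2.24103/60 = 71.037351
  N → positive
  Lon: degrees = first 3 digits = 72, minutes = 57.21; 72 + 57.21/60 = 72.953500
  E → positive
Point 3:
  φ: degrees = first 2 digits = 45, minutes = 6.071; 45 + 6.071/60 = 45.101183
  hemisphere S, so the sign is −
  Lon: split at 3 digits → 000° and 32.9286′; 0 + 32.9286/60 = 0.548810
  E → positive
Point 4:
  Latitude: degrees = first 2 digits = 63, minutes = 45.3918; 63 + 45.3918/60 = 63.756530
  S → negative
  Longitude: degrees = first 3 digits = 64, minutes = 22.8859; 64 + 22.8859/60 = 64.381432
  E → positive
Point 5:
  Latitude: degrees = first 2 digits = 47, minutes = 6.3881; 47 + 6.3881/60 = 47.106468
  N → positive
  Lon: split at 3 digits → 093° and 46.0619′; 93 + 46.0619/60 = 93.767698
  hemisphere W, so the sign is −

1. -85.49855, -139.84197
2. 71.03735, 72.95350
3. -45.10118, 0.54881
4. -63.75653, 64.38143
5. 47.10647, -93.76770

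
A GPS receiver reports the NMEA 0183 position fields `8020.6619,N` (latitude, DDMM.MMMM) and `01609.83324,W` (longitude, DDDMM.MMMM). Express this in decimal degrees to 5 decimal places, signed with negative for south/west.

80.34437, -16.16389

Lat: degrees = first 2 digits = 80, minutes = 20.6619; 80 + 20.6619/60 = 80.344365
N → positive
Lon: split at 3 digits → 016° and 9.83324′; 16 + 9.83324/60 = 16.163887
hemisphere W, so the sign is −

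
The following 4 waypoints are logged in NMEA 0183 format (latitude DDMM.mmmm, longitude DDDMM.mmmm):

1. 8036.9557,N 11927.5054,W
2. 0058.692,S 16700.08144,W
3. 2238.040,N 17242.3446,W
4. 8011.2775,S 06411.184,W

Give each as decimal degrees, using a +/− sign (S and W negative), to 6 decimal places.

1. 80.615928, -119.458423
2. -0.978200, -167.001357
3. 22.634000, -172.705743
4. -80.187958, -64.186400

Point 1:
  Lat: split at 2 digits → 80° and 36.9557′; 80 + 36.9557/60 = 80.6159283
  N → positive
  Lon: split at 3 digits → 119° and 27.5054′; 119 + 27.5054/60 = 119.4584233
  hemisphere W, so the sign is −
Point 2:
  φ: split at 2 digits → 00° and 58.692′; 0 + 58.692/60 = 0.9782000
  S → negative
  λ: degrees = first 3 digits = 167, minutes = 0.08144; 167 + 0.08144/60 = 167.0013573
  W ⇒ negate
Point 3:
  Latitude: degrees = first 2 digits = 22, minutes = 38.04; 22 + 38.04/60 = 22.6340000
  N ⇒ keep positive
  Lon: split at 3 digits → 172° and 42.3446′; 172 + 42.3446/60 = 172.7057433
  W ⇒ negate
Point 4:
  Latitude: split at 2 digits → 80° and 11.2775′; 80 + 11.2775/60 = 80.1879583
  S → negative
  λ: degrees = first 3 digits = 64, minutes = 11.184; 64 + 11.184/60 = 64.1864000
  W ⇒ negate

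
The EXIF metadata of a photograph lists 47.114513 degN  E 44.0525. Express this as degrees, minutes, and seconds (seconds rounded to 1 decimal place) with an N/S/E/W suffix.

Lat: 0.114513° → 6.87078′; 0.87078 × 60 = 52.247″
λ: 0.052500 × 60 = 3.15000′ → 3′, remainder × 60 = 9.000″

47°06′52.2″ N, 44°03′9.0″ E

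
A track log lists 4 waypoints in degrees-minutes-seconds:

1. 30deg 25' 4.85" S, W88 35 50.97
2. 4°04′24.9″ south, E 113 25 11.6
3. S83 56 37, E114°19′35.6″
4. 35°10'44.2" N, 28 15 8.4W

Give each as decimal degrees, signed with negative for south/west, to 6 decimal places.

Point 1:
  Latitude: 25′ + 4.85″ = 25.08083′; 30 + 25.08083/60 = 30.4180139
  hemisphere S, so the sign is −
  λ: 88° + 35/60 + 50.97/3600 = 88 + 0.583333 + 0.014158 = 88.5974917
  W ⇒ negate
Point 2:
  φ: 4° + 4/60 + 24.9/3600 = 4 + 0.066667 + 0.006917 = 4.0735833
  S ⇒ negate
  Lon: 113 + 25/60 + 11.6/3600 = 113.4198889
  E → positive
Point 3:
  Lat: 83° + 56/60 + 37/3600 = 83 + 0.933333 + 0.010278 = 83.9436111
  S ⇒ negate
  λ: 114 + 19/60 + 35.6/3600 = 114.3265556
  E ⇒ keep positive
Point 4:
  Lat: 35° + 10/60 + 44.2/3600 = 35 + 0.166667 + 0.012278 = 35.1789444
  N → positive
  Longitude: 28 + 15/60 + 8.4/3600 = 28.2523333
  W → negative

1. -30.418014, -88.597492
2. -4.073583, 113.419889
3. -83.943611, 114.326556
4. 35.178944, -28.252333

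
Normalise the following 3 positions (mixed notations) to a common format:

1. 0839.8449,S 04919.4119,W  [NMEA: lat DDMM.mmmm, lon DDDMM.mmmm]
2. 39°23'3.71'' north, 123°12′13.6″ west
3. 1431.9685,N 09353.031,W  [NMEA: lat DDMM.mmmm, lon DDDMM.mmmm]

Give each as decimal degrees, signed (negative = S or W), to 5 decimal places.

Point 1:
  φ: degrees = first 2 digits = 8, minutes = 39.8449; 8 + 39.8449/60 = 8.664082
  S ⇒ negate
  Longitude: split at 3 digits → 049° and 19.4119′; 49 + 19.4119/60 = 49.323532
  W → negative
Point 2:
  Latitude: 23′ + 3.71″ = 23.06183′; 39 + 23.06183/60 = 39.384364
  N → positive
  λ: 123 + 12/60 + 13.6/3600 = 123.203778
  hemisphere W, so the sign is −
Point 3:
  Latitude: degrees = first 2 digits = 14, minutes = 31.9685; 14 + 31.9685/60 = 14.532808
  N → positive
  Lon: split at 3 digits → 093° and 53.031′; 93 + 53.031/60 = 93.883850
  hemisphere W, so the sign is −

1. -8.66408, -49.32353
2. 39.38436, -123.20378
3. 14.53281, -93.88385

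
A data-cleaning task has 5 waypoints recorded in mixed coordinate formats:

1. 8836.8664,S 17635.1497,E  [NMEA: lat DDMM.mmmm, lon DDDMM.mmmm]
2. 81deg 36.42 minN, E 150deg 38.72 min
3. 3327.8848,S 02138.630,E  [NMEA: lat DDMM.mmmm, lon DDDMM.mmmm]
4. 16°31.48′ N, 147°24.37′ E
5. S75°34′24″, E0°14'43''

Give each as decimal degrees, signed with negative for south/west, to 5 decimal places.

1. -88.61444, 176.58583
2. 81.60700, 150.64533
3. -33.46475, 21.64383
4. 16.52467, 147.40617
5. -75.57333, 0.24528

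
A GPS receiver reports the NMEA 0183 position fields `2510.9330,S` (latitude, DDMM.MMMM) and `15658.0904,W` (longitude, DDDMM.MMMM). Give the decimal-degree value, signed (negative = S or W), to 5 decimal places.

-25.18222, -156.96817

φ: degrees = first 2 digits = 25, minutes = 10.933; 25 + 10.933/60 = 25.182217
S ⇒ negate
Longitude: degrees = first 3 digits = 156, minutes = 58.0904; 156 + 58.0904/60 = 156.968173
W → negative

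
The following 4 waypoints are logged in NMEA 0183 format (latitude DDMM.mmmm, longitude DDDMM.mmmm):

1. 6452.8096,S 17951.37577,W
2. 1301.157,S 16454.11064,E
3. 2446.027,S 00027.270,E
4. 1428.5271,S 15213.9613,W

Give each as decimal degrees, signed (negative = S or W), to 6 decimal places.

Point 1:
  Lat: split at 2 digits → 64° and 52.8096′; 64 + 52.8096/60 = 64.8801600
  S ⇒ negate
  Longitude: split at 3 digits → 179° and 51.37577′; 179 + 51.37577/60 = 179.8562628
  hemisphere W, so the sign is −
Point 2:
  Latitude: split at 2 digits → 13° and 1.157′; 13 + 1.157/60 = 13.0192833
  hemisphere S, so the sign is −
  λ: split at 3 digits → 164° and 54.11064′; 164 + 54.11064/60 = 164.9018440
  E → positive
Point 3:
  Latitude: degrees = first 2 digits = 24, minutes = 46.027; 24 + 46.027/60 = 24.7671167
  S ⇒ negate
  λ: split at 3 digits → 000° and 27.27′; 0 + 27.27/60 = 0.4545000
  E → positive
Point 4:
  φ: split at 2 digits → 14° and 28.5271′; 14 + 28.5271/60 = 14.4754517
  S ⇒ negate
  Lon: split at 3 digits → 152° and 13.9613′; 152 + 13.9613/60 = 152.2326883
  hemisphere W, so the sign is −

1. -64.880160, -179.856263
2. -13.019283, 164.901844
3. -24.767117, 0.454500
4. -14.475452, -152.232688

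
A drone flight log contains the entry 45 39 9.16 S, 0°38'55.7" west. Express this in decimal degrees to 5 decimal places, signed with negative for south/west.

Latitude: 45° + 39/60 + 9.16/3600 = 45 + 0.650000 + 0.002544 = 45.652544
S → negative
λ: 0° + 38/60 + 55.7/3600 = 0 + 0.633333 + 0.015472 = 0.648806
W → negative

-45.65254, -0.64881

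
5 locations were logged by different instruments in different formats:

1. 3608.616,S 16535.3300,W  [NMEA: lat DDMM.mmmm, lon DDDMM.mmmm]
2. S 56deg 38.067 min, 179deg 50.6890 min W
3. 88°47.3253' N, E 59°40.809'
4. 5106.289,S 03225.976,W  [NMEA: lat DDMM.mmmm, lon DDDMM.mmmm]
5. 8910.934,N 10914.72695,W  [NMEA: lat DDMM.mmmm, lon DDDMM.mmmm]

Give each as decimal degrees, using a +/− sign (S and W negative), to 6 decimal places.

Point 1:
  φ: split at 2 digits → 36° and 8.616′; 36 + 8.616/60 = 36.1436000
  S ⇒ negate
  λ: degrees = first 3 digits = 165, minutes = 35.33; 165 + 35.33/60 = 165.5888333
  W ⇒ negate
Point 2:
  φ: 56 + 38.067/60 = 56.6344500
  hemisphere S, so the sign is −
  Longitude: 50.689′ = 0.844817°; total 179.8448167
  hemisphere W, so the sign is −
Point 3:
  Latitude: 47.3253′ = 0.788755°; total 88.7887550
  N ⇒ keep positive
  λ: 40.809′ = 0.680150°; total 59.6801500
  E ⇒ keep positive
Point 4:
  Lat: degrees = first 2 digits = 51, minutes = 6.289; 51 + 6.289/60 = 51.1048167
  hemisphere S, so the sign is −
  Longitude: split at 3 digits → 032° and 25.976′; 32 + 25.976/60 = 32.4329333
  W → negative
Point 5:
  φ: split at 2 digits → 89° and 10.934′; 89 + 10.934/60 = 89.1822333
  N → positive
  λ: degrees = first 3 digits = 109, minutes = 14.72695; 109 + 14.72695/60 = 109.2454492
  W → negative

1. -36.143600, -165.588833
2. -56.634450, -179.844817
3. 88.788755, 59.680150
4. -51.104817, -32.432933
5. 89.182233, -109.245449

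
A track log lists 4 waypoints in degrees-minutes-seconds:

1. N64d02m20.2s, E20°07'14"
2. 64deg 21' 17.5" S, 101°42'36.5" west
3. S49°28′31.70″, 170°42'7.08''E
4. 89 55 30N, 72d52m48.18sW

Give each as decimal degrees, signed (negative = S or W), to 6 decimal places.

Point 1:
  Latitude: 64° + 2/60 + 20.2/3600 = 64 + 0.033333 + 0.005611 = 64.0389444
  N → positive
  Longitude: 7′ + 14″ = 7.23333′; 20 + 7.23333/60 = 20.1205556
  E → positive
Point 2:
  φ: 64° + 21/60 + 17.5/3600 = 64 + 0.350000 + 0.004861 = 64.3548611
  hemisphere S, so the sign is −
  λ: 101° + 42/60 + 36.5/3600 = 101 + 0.700000 + 0.010139 = 101.7101389
  W ⇒ negate
Point 3:
  Latitude: 49° + 28/60 + 31.7/3600 = 49 + 0.466667 + 0.008806 = 49.4754722
  S → negative
  Longitude: 42′ + 7.08″ = 42.11800′; 170 + 42.11800/60 = 170.7019667
  E ⇒ keep positive
Point 4:
  φ: 89 + 55/60 + 30/3600 = 89.9250000
  N → positive
  λ: 72° + 52/60 + 48.18/3600 = 72 + 0.866667 + 0.013383 = 72.8800500
  hemisphere W, so the sign is −

1. 64.038944, 20.120556
2. -64.354861, -101.710139
3. -49.475472, 170.701967
4. 89.925000, -72.880050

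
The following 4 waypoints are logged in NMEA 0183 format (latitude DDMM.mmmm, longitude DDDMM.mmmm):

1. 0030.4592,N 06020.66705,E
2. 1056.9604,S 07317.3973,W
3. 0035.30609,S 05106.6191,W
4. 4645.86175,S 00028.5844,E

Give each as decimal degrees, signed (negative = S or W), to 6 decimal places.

Point 1:
  Lat: split at 2 digits → 00° and 30.4592′; 0 + 30.4592/60 = 0.5076533
  N ⇒ keep positive
  Lon: split at 3 digits → 060° and 20.66705′; 60 + 20.66705/60 = 60.3444508
  E → positive
Point 2:
  Latitude: degrees = first 2 digits = 10, minutes = 56.9604; 10 + 56.9604/60 = 10.9493400
  S → negative
  Lon: degrees = first 3 digits = 73, minutes = 17.3973; 73 + 17.3973/60 = 73.2899550
  W → negative
Point 3:
  φ: degrees = first 2 digits = 0, minutes = 35.30609; 0 + 35.30609/60 = 0.5884348
  S → negative
  λ: degrees = first 3 digits = 51, minutes = 6.6191; 51 + 6.6191/60 = 51.1103183
  W → negative
Point 4:
  Lat: split at 2 digits → 46° and 45.86175′; 46 + 45.86175/60 = 46.7643625
  S → negative
  λ: split at 3 digits → 000° and 28.5844′; 0 + 28.5844/60 = 0.4764067
  E ⇒ keep positive

1. 0.507653, 60.344451
2. -10.949340, -73.289955
3. -0.588435, -51.110318
4. -46.764363, 0.476407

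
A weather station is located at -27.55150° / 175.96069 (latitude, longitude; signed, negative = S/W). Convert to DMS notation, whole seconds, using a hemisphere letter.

27°33′5″ S, 175°57′38″ E

Latitude is negative → S; |value| = 27.551500
φ: 0.551500° → 33.09000′; 0.09000 × 60 = 5.40″
λ: whole degrees 175; 57.64140′ → 57′ and 38.48″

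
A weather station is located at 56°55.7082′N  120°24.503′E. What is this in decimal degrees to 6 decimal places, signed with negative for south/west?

Latitude: 55.7082′ = 0.928470°; total 56.9284700
N ⇒ keep positive
λ: 120 + 24.503/60 = 120.4083833
E → positive

56.928470, 120.408383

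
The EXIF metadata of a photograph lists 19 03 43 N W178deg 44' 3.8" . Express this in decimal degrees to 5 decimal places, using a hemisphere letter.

φ: 19 + 3/60 + 43/3600 = 19.061944
Lon: 44′ + 3.8″ = 44.06333′; 178 + 44.06333/60 = 178.734389

19.06194° N, 178.73439° W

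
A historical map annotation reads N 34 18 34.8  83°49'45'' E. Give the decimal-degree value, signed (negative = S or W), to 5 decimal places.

34.30967, 83.82917

Latitude: 34 + 18/60 + 34.8/3600 = 34.309667
N → positive
Longitude: 83 + 49/60 + 45/3600 = 83.829167
E → positive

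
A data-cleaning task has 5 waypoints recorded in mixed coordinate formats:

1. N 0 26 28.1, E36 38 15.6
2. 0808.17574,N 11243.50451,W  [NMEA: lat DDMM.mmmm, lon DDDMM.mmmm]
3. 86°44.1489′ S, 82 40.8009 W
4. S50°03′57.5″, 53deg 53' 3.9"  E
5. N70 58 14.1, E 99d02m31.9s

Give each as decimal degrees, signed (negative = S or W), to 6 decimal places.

1. 0.441139, 36.637667
2. 8.136262, -112.725075
3. -86.735815, -82.680015
4. -50.065972, 53.884417
5. 70.970583, 99.042194

Point 1:
  φ: 26′ + 28.1″ = 26.46833′; 0 + 26.46833/60 = 0.4411389
  N → positive
  Lon: 38′ + 15.6″ = 38.26000′; 36 + 38.26000/60 = 36.6376667
  E ⇒ keep positive
Point 2:
  Lat: degrees = first 2 digits = 8, minutes = 8.17574; 8 + 8.17574/60 = 8.1362623
  N ⇒ keep positive
  Lon: split at 3 digits → 112° and 43.50451′; 112 + 43.50451/60 = 112.7250752
  W ⇒ negate
Point 3:
  Latitude: 44.1489′ = 0.735815°; total 86.7358150
  S → negative
  Longitude: 40.8009′ = 0.680015°; total 82.6800150
  W ⇒ negate
Point 4:
  Lat: 50° + 3/60 + 57.5/3600 = 50 + 0.050000 + 0.015972 = 50.0659722
  hemisphere S, so the sign is −
  Longitude: 53′ + 3.9″ = 53.06500′; 53 + 53.06500/60 = 53.8844167
  E → positive
Point 5:
  Latitude: 70° + 58/60 + 14.1/3600 = 70 + 0.966667 + 0.003917 = 70.9705833
  N → positive
  Lon: 99° + 2/60 + 31.9/3600 = 99 + 0.033333 + 0.008861 = 99.0421944
  E → positive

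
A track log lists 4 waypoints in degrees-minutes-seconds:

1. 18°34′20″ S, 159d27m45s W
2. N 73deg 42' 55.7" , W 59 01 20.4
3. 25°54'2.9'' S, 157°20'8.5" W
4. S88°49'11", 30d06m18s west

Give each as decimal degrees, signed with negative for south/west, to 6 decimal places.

Point 1:
  Lat: 18 + 34/60 + 20/3600 = 18.5722222
  S ⇒ negate
  λ: 27′ + 45″ = 27.75000′; 159 + 27.75000/60 = 159.4625000
  W → negative
Point 2:
  Latitude: 42′ + 55.7″ = 42.92833′; 73 + 42.92833/60 = 73.7154722
  N → positive
  λ: 59° + 1/60 + 20.4/3600 = 59 + 0.016667 + 0.005667 = 59.0223333
  hemisphere W, so the sign is −
Point 3:
  Latitude: 25° + 54/60 + 2.9/3600 = 25 + 0.900000 + 0.000806 = 25.9008056
  S ⇒ negate
  Lon: 157 + 20/60 + 8.5/3600 = 157.3356944
  W → negative
Point 4:
  Lat: 49′ + 11″ = 49.18333′; 88 + 49.18333/60 = 88.8197222
  S ⇒ negate
  Lon: 30° + 6/60 + 18/3600 = 30 + 0.100000 + 0.005000 = 30.1050000
  W ⇒ negate

1. -18.572222, -159.462500
2. 73.715472, -59.022333
3. -25.900806, -157.335694
4. -88.819722, -30.105000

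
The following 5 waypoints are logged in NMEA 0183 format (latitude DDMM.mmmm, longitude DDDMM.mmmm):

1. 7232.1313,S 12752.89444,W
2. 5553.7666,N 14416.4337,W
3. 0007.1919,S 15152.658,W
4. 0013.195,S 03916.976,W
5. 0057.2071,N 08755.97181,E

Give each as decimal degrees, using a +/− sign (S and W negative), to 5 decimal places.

Point 1:
  φ: degrees = first 2 digits = 72, minutes = 32.1313; 72 + 32.1313/60 = 72.535522
  S → negative
  Longitude: degrees = first 3 digits = 127, minutes = 52.89444; 127 + 52.89444/60 = 127.881574
  W → negative
Point 2:
  φ: degrees = first 2 digits = 55, minutes = 53.7666; 55 + 53.7666/60 = 55.896110
  N → positive
  Longitude: split at 3 digits → 144° and 16.4337′; 144 + 16.4337/60 = 144.273895
  W → negative
Point 3:
  φ: split at 2 digits → 00° and 7.1919′; 0 + 7.1919/60 = 0.119865
  S → negative
  Lon: split at 3 digits → 151° and 52.658′; 151 + 52.658/60 = 151.877633
  W ⇒ negate
Point 4:
  Latitude: degrees = first 2 digits = 0, minutes = 13.195; 0 + 13.195/60 = 0.219917
  S → negative
  Longitude: degrees = first 3 digits = 39, minutes = 16.976; 39 + 16.976/60 = 39.282933
  W → negative
Point 5:
  Latitude: split at 2 digits → 00° and 57.2071′; 0 + 57.2071/60 = 0.953452
  N → positive
  Longitude: split at 3 digits → 087° and 55.97181′; 87 + 55.97181/60 = 87.932864
  E → positive

1. -72.53552, -127.88157
2. 55.89611, -144.27390
3. -0.11987, -151.87763
4. -0.21992, -39.28293
5. 0.95345, 87.93286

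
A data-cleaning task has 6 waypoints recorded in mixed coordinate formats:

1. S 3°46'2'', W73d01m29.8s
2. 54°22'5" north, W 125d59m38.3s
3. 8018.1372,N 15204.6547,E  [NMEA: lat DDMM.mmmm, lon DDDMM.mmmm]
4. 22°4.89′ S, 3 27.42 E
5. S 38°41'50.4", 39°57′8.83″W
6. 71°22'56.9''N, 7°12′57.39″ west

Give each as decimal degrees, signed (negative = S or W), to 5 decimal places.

Point 1:
  φ: 46′ + 2″ = 46.03333′; 3 + 46.03333/60 = 3.767222
  S ⇒ negate
  λ: 73 + 1/60 + 29.8/3600 = 73.024944
  hemisphere W, so the sign is −
Point 2:
  Latitude: 54 + 22/60 + 5/3600 = 54.368056
  N ⇒ keep positive
  Longitude: 125 + 59/60 + 38.3/3600 = 125.993972
  W → negative
Point 3:
  Lat: split at 2 digits → 80° and 18.1372′; 80 + 18.1372/60 = 80.302287
  N → positive
  Lon: split at 3 digits → 152° and 4.6547′; 152 + 4.6547/60 = 152.077578
  E ⇒ keep positive
Point 4:
  φ: 22 + 4.89/60 = 22.081500
  S → negative
  Longitude: 27.42′ = 0.457000°; total 3.457000
  E ⇒ keep positive
Point 5:
  φ: 38° + 41/60 + 50.4/3600 = 38 + 0.683333 + 0.014000 = 38.697333
  S → negative
  Longitude: 57′ + 8.83″ = 57.14717′; 39 + 57.14717/60 = 39.952453
  W ⇒ negate
Point 6:
  φ: 71° + 22/60 + 56.9/3600 = 71 + 0.366667 + 0.015806 = 71.382472
  N ⇒ keep positive
  Lon: 7 + 12/60 + 57.39/3600 = 7.215942
  hemisphere W, so the sign is −

1. -3.76722, -73.02494
2. 54.36806, -125.99397
3. 80.30229, 152.07758
4. -22.08150, 3.45700
5. -38.69733, -39.95245
6. 71.38247, -7.21594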